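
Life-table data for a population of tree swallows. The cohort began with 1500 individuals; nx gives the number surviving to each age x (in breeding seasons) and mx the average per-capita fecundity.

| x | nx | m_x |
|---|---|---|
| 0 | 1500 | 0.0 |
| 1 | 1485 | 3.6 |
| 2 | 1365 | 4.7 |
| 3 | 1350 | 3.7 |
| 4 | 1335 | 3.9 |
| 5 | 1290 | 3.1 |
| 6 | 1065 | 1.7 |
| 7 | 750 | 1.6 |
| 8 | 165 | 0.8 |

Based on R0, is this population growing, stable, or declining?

growing

lx = nx/n0 = nx/1500: 1, 0.99, 0.91, 0.9, 0.89, 0.86, 0.71, 0.5, 0.11
R0 = Σ lx·mx = 0 + 3.564 + 4.277 + 3.33 + 3.471 + 2.666 + 1.207 + 0.8 + 0.088 = 19.403
R0 > 1, so the population is growing.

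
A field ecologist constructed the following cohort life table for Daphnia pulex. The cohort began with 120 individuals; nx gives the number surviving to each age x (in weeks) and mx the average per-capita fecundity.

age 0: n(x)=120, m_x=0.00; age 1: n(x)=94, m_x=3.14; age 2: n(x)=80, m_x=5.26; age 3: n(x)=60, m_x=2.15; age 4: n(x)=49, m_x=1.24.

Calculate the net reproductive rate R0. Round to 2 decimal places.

lx = nx/n0 = nx/120: 1, 0.78333…, 0.66667…, 0.5, 0.40833…
lx·mx by age: 0, 2.459667…, 3.506667…, 1.075, 0.506333…
R0 = Σ lx·mx = 7.547667… → 7.55

7.55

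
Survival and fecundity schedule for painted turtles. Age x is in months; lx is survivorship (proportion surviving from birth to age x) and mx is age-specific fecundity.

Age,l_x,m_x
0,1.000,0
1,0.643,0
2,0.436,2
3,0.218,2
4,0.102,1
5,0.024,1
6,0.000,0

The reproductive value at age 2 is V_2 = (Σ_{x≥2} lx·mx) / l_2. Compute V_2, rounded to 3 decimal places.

lx·mx for x ≥ 2: 0.872, 0.436, 0.102, 0.024, 0 → sum = 1.434
V_2 = 1.434 / l_2 = 1.434 / 0.436 = 3.288991… → 3.289

3.289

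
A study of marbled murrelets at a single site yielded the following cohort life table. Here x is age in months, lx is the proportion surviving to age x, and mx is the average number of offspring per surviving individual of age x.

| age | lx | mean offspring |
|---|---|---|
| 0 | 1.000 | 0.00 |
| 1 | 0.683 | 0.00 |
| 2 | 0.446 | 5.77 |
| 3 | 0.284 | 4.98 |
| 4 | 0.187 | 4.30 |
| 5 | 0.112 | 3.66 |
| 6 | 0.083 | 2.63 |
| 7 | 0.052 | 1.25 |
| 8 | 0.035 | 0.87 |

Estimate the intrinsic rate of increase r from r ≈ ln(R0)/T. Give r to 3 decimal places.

0.565

R0 = Σ lx·mx = 0 + 0 + 2.57342 + 1.41432 + 0.8041 + 0.40992 + 0.21829 + 0.065 + 0.03045 = 5.5155
Σ x·lx·mx = 16.66414; T = 16.66414/5.5155 = 3.02133…
r ≈ ln(R0)/T = ln(5.5155)/3.02133… = 0.56517… → 0.565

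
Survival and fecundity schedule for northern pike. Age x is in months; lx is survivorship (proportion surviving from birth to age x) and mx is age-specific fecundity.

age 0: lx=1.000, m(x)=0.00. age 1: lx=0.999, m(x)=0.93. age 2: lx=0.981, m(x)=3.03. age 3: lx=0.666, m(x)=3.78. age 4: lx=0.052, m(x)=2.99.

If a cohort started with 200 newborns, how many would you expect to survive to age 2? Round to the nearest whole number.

Expected survivors = N0 · l_2 = 200 × 0.981 = 196.2 → 196

196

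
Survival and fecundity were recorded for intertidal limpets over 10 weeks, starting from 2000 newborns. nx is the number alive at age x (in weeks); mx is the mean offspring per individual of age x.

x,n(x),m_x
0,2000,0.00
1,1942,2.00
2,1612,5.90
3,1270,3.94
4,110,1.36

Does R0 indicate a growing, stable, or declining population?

lx = nx/n0 = nx/2000: 1, 0.971, 0.806, 0.635, 0.055
R0 = Σ lx·mx = 0 + 1.942 + 4.7554 + 2.5019 + 0.0748 = 9.2741
R0 > 1, so the population is growing.

growing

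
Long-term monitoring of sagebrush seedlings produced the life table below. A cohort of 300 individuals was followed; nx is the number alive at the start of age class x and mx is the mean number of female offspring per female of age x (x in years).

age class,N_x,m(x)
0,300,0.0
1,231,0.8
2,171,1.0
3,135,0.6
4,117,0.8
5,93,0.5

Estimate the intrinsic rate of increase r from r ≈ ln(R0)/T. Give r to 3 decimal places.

lx = nx/n0 = nx/300: 1, 0.77, 0.57, 0.45, 0.39, 0.31
R0 = Σ lx·mx = 0 + 0.616 + 0.57 + 0.27 + 0.312 + 0.155 = 1.923
Σ x·lx·mx = 4.589; T = 4.589/1.923 = 2.38638…
r ≈ ln(R0)/T = ln(1.923)/2.38638… = 0.27401… → 0.274

0.274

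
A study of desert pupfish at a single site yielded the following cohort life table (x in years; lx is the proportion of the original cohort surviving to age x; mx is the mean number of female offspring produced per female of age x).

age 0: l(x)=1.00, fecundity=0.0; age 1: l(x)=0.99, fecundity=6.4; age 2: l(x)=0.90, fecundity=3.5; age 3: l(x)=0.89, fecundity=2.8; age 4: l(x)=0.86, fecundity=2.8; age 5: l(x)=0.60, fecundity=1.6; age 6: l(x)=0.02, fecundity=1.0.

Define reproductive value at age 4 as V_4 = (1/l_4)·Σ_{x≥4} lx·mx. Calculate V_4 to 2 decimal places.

lx·mx for x ≥ 4: 2.408, 0.96, 0.02 → sum = 3.388
V_4 = 3.388 / l_4 = 3.388 / 0.86 = 3.939535… → 3.94

3.94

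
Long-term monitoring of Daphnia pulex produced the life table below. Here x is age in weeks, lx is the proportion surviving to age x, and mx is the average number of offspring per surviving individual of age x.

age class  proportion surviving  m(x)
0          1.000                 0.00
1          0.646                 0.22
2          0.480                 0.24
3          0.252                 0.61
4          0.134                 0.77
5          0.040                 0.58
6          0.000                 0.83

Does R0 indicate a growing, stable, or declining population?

declining

R0 = Σ lx·mx = 0 + 0.14212 + 0.1152 + 0.15372 + 0.10318 + 0.0232 + 0 = 0.53742
R0 < 1, so the population is declining.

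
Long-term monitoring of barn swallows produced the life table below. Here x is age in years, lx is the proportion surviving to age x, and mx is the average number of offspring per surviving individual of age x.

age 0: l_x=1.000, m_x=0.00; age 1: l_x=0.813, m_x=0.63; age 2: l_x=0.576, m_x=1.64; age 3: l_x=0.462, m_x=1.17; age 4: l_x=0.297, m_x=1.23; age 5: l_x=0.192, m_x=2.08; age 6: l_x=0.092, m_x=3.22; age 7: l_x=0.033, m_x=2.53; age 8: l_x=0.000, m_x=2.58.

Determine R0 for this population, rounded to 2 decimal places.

3.14

lx·mx by age: 0, 0.51219, 0.94464, 0.54054, 0.36531, 0.39936, 0.29624, 0.08349, 0
R0 = Σ lx·mx = 3.14177 → 3.14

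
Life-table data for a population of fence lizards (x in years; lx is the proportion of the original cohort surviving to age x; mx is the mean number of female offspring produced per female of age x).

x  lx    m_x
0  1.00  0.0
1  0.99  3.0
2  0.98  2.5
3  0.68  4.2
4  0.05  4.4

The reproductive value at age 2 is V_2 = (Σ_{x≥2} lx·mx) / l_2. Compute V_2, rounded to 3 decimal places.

5.639

lx·mx for x ≥ 2: 2.45, 2.856, 0.22 → sum = 5.526
V_2 = 5.526 / l_2 = 5.526 / 0.98 = 5.638776… → 5.639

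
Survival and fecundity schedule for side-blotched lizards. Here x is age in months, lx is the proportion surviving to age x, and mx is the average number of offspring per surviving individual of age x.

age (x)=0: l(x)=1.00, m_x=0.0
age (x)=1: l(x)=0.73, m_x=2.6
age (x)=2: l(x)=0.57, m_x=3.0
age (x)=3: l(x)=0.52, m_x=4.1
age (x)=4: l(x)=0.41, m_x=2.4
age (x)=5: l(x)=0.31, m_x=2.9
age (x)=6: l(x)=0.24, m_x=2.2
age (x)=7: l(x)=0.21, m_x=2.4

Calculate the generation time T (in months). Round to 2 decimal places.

lx·mx: 0, 1.898, 1.71, 2.132, 0.984, 0.899, 0.528, 0.504 → R0 = 8.655
x·lx·mx: 0, 1.898, 3.42, 6.396, 3.936, 4.495, 3.168, 3.528 → Σ = 26.841
T = 26.841 / 8.655 = 3.101213… → 3.10

3.10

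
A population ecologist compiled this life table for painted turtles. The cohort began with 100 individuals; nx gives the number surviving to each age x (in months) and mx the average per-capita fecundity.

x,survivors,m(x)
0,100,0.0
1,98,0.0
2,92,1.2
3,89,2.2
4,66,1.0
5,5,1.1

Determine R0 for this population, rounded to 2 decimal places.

lx = nx/n0 = nx/100: 1, 0.98, 0.92, 0.89, 0.66, 0.05
lx·mx by age: 0, 0, 1.104, 1.958, 0.66, 0.055
R0 = Σ lx·mx = 3.777 → 3.78

3.78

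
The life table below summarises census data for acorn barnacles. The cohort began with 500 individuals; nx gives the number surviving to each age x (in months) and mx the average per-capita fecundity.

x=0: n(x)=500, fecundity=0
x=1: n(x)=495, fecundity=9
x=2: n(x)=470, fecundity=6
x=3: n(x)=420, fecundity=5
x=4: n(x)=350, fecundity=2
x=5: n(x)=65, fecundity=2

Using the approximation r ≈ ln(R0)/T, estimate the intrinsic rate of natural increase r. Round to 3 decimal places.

lx = nx/n0 = nx/500: 1, 0.99, 0.94, 0.84, 0.7, 0.13
R0 = Σ lx·mx = 0 + 8.91 + 5.64 + 4.2 + 1.4 + 0.26 = 20.41
Σ x·lx·mx = 39.69; T = 39.69/20.41 = 1.94463…
r ≈ ln(R0)/T = ln(20.41)/1.94463… = 1.55095… → 1.551

1.551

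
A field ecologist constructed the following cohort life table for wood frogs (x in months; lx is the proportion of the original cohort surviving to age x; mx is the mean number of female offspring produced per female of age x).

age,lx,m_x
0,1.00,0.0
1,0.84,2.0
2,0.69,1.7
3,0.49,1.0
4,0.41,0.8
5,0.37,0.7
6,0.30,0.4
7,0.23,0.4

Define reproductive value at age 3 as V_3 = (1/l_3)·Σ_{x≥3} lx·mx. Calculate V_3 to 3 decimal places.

2.631

lx·mx for x ≥ 3: 0.49, 0.328, 0.259, 0.12, 0.092 → sum = 1.289
V_3 = 1.289 / l_3 = 1.289 / 0.49 = 2.630612… → 2.631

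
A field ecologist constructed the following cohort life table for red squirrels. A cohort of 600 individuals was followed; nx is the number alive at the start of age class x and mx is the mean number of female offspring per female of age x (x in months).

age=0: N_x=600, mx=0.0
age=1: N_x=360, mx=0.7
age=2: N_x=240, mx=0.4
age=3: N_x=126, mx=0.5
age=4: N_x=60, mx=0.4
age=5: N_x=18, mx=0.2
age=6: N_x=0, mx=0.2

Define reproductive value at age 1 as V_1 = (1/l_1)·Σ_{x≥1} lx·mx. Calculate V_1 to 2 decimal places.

lx = nx/n0 = nx/600: 1, 0.6, 0.4, 0.21, 0.1, 0.03, 0
lx·mx for x ≥ 1: 0.42, 0.16, 0.105, 0.04, 0.006, 0 → sum = 0.731
V_1 = 0.731 / l_1 = 0.731 / 0.6 = 1.218333… → 1.22

1.22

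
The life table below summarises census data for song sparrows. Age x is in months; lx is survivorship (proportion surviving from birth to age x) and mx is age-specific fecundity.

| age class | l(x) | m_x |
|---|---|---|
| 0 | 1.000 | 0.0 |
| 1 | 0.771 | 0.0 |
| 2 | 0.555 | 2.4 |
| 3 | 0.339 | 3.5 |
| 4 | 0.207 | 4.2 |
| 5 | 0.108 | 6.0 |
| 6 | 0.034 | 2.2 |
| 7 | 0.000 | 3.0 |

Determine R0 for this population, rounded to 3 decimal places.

4.111

lx·mx by age: 0, 0, 1.332, 1.1865, 0.8694, 0.648, 0.0748, 0
R0 = Σ lx·mx = 4.1107 → 4.111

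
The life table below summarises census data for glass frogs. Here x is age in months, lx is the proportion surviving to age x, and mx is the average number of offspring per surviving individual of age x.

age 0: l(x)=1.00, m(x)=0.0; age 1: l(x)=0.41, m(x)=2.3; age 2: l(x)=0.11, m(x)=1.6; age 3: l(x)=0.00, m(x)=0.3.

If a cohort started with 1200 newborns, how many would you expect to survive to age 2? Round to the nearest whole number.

132

Expected survivors = N0 · l_2 = 1200 × 0.11 = 132 → 132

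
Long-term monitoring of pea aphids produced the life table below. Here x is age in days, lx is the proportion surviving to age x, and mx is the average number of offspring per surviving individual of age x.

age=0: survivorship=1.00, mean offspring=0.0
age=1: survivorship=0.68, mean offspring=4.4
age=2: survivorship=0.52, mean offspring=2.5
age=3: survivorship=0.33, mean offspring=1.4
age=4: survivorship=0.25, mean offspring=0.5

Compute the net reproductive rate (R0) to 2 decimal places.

lx·mx by age: 0, 2.992, 1.3, 0.462, 0.125
R0 = Σ lx·mx = 4.879 → 4.88

4.88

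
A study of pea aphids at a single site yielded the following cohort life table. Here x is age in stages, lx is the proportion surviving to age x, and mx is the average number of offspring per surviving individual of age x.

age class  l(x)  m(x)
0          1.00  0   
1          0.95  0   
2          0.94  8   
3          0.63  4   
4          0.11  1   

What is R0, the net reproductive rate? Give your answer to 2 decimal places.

10.15

lx·mx by age: 0, 0, 7.52, 2.52, 0.11
R0 = Σ lx·mx = 10.15 → 10.15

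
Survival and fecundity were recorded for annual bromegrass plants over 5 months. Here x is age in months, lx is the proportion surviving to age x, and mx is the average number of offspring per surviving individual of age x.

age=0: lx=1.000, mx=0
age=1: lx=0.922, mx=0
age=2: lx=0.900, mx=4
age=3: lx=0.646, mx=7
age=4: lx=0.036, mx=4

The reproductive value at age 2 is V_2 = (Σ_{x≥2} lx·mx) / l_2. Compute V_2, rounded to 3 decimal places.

lx·mx for x ≥ 2: 3.6, 4.522, 0.144 → sum = 8.266
V_2 = 8.266 / l_2 = 8.266 / 0.9 = 9.184444… → 9.184

9.184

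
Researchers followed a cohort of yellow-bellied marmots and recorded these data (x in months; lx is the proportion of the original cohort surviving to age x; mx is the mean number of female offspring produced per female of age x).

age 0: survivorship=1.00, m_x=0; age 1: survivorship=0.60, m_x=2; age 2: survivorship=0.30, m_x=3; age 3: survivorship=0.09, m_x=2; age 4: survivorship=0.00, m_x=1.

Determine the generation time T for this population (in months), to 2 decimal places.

1.55

lx·mx: 0, 1.2, 0.9, 0.18, 0 → R0 = 2.28
x·lx·mx: 0, 1.2, 1.8, 0.54, 0 → Σ = 3.54
T = 3.54 / 2.28 = 1.552632… → 1.55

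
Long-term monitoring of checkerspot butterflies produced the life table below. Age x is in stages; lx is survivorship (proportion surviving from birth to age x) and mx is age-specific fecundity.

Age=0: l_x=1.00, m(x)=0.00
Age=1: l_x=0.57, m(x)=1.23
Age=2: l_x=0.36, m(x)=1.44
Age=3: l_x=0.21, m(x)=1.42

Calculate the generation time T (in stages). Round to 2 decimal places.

lx·mx: 0, 0.7011, 0.5184, 0.2982 → R0 = 1.5177
x·lx·mx: 0, 0.7011, 1.0368, 0.8946 → Σ = 2.6325
T = 2.6325 / 1.5177 = 1.734533… → 1.73

1.73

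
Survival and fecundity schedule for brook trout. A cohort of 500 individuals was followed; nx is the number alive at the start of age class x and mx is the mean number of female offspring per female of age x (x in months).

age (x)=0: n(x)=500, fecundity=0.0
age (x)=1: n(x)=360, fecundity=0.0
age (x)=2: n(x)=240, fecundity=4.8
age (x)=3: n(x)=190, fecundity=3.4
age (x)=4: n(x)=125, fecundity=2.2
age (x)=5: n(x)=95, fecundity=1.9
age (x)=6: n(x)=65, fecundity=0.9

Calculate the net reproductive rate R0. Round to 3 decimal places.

4.624

lx = nx/n0 = nx/500: 1, 0.72, 0.48, 0.38, 0.25, 0.19, 0.13
lx·mx by age: 0, 0, 2.304, 1.292, 0.55, 0.361, 0.117
R0 = Σ lx·mx = 4.624 → 4.624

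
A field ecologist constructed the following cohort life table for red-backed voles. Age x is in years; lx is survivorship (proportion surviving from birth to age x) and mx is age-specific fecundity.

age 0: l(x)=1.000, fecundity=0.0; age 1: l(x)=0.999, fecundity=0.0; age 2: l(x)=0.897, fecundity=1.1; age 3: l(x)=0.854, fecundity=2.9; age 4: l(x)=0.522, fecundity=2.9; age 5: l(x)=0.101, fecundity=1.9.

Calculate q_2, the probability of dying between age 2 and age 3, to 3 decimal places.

q_2 = (l_2 − l_3) / l_2 = (0.897 − 0.854) / 0.897
     = 0.043 / 0.897 = 0.047938… → 0.048

0.048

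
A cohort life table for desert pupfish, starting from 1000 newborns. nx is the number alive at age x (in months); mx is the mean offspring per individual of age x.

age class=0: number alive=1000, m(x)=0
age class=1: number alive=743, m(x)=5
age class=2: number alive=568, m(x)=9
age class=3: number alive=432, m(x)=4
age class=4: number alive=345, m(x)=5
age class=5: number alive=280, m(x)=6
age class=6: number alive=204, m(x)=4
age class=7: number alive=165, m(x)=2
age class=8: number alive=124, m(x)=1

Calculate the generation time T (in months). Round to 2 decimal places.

2.80

lx = nx/n0 = nx/1000: 1, 0.743, 0.568, 0.432, 0.345, 0.28, 0.204, 0.165, 0.124
lx·mx: 0, 3.715, 5.112, 1.728, 1.725, 1.68, 0.816, 0.33, 0.124 → R0 = 15.23
x·lx·mx: 0, 3.715, 10.224, 5.184, 6.9, 8.4, 4.896, 2.31, 0.992 → Σ = 42.621
T = 42.621 / 15.23 = 2.79849… → 2.80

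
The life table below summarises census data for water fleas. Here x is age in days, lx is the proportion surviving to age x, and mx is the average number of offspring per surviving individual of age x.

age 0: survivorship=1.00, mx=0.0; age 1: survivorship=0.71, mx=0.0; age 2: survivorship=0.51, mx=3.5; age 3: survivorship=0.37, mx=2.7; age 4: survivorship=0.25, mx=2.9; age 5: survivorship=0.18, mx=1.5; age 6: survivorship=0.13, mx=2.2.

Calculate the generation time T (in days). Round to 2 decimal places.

3.08

lx·mx: 0, 0, 1.785, 0.999, 0.725, 0.27, 0.286 → R0 = 4.065
x·lx·mx: 0, 0, 3.57, 2.997, 2.9, 1.35, 1.716 → Σ = 12.533
T = 12.533 / 4.065 = 3.083149… → 3.08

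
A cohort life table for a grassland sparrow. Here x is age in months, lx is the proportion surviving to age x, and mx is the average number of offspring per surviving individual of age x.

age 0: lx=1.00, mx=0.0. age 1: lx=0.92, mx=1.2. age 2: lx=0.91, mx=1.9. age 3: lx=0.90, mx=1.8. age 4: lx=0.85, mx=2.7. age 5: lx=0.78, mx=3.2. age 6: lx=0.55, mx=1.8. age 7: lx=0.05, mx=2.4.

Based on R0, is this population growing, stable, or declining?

growing

R0 = Σ lx·mx = 0 + 1.104 + 1.729 + 1.62 + 2.295 + 2.496 + 0.99 + 0.12 = 10.354
R0 > 1, so the population is growing.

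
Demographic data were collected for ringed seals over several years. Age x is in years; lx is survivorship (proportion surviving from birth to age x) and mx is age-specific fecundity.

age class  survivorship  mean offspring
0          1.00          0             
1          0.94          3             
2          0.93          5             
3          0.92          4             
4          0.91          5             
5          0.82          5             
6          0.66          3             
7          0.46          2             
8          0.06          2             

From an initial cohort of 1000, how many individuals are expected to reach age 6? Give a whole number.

660

Expected survivors = N0 · l_6 = 1000 × 0.66 = 660 → 660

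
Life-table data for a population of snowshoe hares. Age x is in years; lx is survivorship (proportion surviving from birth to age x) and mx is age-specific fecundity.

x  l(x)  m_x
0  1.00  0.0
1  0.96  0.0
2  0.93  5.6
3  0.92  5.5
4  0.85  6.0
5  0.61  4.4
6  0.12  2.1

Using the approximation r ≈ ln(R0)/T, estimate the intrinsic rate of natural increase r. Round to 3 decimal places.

R0 = Σ lx·mx = 0 + 0 + 5.208 + 5.06 + 5.1 + 2.684 + 0.252 = 18.304
Σ x·lx·mx = 60.928; T = 60.928/18.304 = 3.32867…
r ≈ ln(R0)/T = ln(18.304)/3.32867… = 0.87336… → 0.873

0.873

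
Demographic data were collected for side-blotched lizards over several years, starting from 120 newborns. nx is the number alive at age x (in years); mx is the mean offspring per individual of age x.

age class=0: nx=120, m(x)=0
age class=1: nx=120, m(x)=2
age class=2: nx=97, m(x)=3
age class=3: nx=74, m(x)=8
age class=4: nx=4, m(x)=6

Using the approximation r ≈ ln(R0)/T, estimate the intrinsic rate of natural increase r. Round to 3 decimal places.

0.961

lx = nx/n0 = nx/120: 1, 1, 0.80833…, 0.61667…, 0.03333…
R0 = Σ lx·mx = 0 + 2 + 2.425… + 4.93333… + 0.2… = 9.558333…
Σ x·lx·mx = 22.45…; T = 22.45…/9.558333… = 2.34874…
r ≈ ln(R0)/T = ln(9.558333…)/2.34874… = 0.96112… → 0.961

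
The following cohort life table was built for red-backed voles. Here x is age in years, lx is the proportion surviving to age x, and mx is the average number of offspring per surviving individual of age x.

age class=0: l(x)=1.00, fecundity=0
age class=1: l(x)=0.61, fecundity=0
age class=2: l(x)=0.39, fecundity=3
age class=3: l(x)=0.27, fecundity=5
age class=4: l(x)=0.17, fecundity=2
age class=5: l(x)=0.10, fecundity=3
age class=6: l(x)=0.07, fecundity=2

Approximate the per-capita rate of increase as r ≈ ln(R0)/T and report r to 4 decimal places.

0.3905

R0 = Σ lx·mx = 0 + 0 + 1.17 + 1.35 + 0.34 + 0.3 + 0.14 = 3.3
Σ x·lx·mx = 10.09; T = 10.09/3.3 = 3.05758…
r ≈ ln(R0)/T = ln(3.3)/3.05758… = 0.39048… → 0.3905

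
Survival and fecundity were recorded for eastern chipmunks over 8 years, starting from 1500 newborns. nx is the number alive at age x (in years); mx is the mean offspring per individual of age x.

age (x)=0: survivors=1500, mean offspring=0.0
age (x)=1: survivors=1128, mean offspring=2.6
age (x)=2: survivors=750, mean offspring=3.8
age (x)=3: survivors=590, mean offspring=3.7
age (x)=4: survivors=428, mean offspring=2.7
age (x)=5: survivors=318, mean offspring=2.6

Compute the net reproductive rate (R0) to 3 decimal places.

6.632

lx = nx/n0 = nx/1500: 1, 0.752, 0.5, 0.39333…, 0.28533…, 0.212
lx·mx by age: 0, 1.9552, 1.9, 1.455333…, 0.7704…, 0.5512
R0 = Σ lx·mx = 6.632133… → 6.632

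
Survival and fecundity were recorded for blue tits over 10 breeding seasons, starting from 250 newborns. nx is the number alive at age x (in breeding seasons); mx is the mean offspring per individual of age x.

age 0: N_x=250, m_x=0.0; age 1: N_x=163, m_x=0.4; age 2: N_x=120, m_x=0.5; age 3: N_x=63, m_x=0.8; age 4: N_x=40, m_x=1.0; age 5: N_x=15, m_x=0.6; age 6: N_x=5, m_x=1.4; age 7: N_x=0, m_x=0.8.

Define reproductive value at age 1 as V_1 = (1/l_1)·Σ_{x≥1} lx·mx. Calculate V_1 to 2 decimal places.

lx = nx/n0 = nx/250: 1, 0.652, 0.48, 0.252, 0.16, 0.06, 0.02, 0
lx·mx for x ≥ 1: 0.2608, 0.24, 0.2016, 0.16, 0.036, 0.028, 0 → sum = 0.9264
V_1 = 0.9264 / l_1 = 0.9264 / 0.652 = 1.420859… → 1.42

1.42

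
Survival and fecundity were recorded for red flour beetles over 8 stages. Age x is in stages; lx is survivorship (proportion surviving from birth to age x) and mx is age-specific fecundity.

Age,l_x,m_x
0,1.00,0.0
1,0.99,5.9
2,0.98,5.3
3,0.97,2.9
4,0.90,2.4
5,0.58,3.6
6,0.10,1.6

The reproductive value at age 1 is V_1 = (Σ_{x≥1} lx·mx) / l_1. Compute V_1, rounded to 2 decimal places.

18.44

lx·mx for x ≥ 1: 5.841, 5.194, 2.813, 2.16, 2.088, 0.16 → sum = 18.256
V_1 = 18.256 / l_1 = 18.256 / 0.99 = 18.440404… → 18.44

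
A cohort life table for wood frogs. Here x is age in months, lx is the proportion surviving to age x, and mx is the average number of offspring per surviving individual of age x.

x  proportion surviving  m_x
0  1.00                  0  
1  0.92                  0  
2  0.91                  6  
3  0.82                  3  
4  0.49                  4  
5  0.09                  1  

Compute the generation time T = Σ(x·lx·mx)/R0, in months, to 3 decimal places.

2.667

lx·mx: 0, 0, 5.46, 2.46, 1.96, 0.09 → R0 = 9.97
x·lx·mx: 0, 0, 10.92, 7.38, 7.84, 0.45 → Σ = 26.59
T = 26.59 / 9.97 = 2.667001… → 2.667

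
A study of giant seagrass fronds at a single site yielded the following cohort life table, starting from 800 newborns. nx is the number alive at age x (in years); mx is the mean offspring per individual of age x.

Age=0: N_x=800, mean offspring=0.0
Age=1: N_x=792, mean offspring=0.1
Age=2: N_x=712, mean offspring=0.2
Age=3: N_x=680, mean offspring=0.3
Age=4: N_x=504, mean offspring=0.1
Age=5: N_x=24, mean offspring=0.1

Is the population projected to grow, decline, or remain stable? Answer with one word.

declining

lx = nx/n0 = nx/800: 1, 0.99, 0.89, 0.85, 0.63, 0.03
R0 = Σ lx·mx = 0 + 0.099 + 0.178 + 0.255 + 0.063 + 0.003 = 0.598
R0 < 1, so the population is declining.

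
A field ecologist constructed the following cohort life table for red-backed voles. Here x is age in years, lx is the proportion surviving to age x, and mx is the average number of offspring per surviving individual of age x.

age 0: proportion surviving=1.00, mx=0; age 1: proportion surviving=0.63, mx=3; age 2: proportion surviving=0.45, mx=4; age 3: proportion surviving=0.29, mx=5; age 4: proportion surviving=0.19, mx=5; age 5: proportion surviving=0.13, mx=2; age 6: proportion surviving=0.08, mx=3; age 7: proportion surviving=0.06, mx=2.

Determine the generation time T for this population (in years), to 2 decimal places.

2.57

lx·mx: 0, 1.89, 1.8, 1.45, 0.95, 0.26, 0.24, 0.12 → R0 = 6.71
x·lx·mx: 0, 1.89, 3.6, 4.35, 3.8, 1.3, 1.44, 0.84 → Σ = 17.22
T = 17.22 / 6.71 = 2.566319… → 2.57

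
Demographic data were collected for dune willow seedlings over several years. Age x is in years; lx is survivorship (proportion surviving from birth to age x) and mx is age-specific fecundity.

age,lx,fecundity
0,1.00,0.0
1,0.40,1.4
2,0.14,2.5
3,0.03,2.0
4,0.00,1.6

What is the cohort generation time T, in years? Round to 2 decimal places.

lx·mx: 0, 0.56, 0.35, 0.06, 0 → R0 = 0.97
x·lx·mx: 0, 0.56, 0.7, 0.18, 0 → Σ = 1.44
T = 1.44 / 0.97 = 1.484536… → 1.48

1.48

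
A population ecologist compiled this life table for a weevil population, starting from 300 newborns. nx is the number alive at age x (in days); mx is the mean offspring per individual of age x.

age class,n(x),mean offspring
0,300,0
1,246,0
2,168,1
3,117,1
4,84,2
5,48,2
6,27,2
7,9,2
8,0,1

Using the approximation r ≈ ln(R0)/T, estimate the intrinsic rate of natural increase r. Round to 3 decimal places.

0.197

lx = nx/n0 = nx/300: 1, 0.82, 0.56, 0.39, 0.28, 0.16, 0.09, 0.03, 0
R0 = Σ lx·mx = 0 + 0 + 0.56 + 0.39 + 0.56 + 0.32 + 0.18 + 0.06 + 0 = 2.07
Σ x·lx·mx = 7.63; T = 7.63/2.07 = 3.68599…
r ≈ ln(R0)/T = ln(2.07)/3.68599… = 0.19738… → 0.197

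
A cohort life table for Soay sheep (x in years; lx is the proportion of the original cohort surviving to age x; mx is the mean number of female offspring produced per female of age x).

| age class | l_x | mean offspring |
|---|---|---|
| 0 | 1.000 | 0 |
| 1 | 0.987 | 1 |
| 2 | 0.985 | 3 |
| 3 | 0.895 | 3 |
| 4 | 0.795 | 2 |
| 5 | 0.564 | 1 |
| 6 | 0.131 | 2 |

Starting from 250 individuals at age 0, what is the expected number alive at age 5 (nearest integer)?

141

Expected survivors = N0 · l_5 = 250 × 0.564 = 141 → 141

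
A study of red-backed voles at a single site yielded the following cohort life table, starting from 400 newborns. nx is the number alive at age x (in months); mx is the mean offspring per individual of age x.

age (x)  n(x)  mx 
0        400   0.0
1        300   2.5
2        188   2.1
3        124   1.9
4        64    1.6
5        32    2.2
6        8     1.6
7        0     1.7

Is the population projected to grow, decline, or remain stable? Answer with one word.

lx = nx/n0 = nx/400: 1, 0.75, 0.47, 0.31, 0.16, 0.08, 0.02, 0
R0 = Σ lx·mx = 0 + 1.875 + 0.987 + 0.589 + 0.256 + 0.176 + 0.032 + 0 = 3.915
R0 > 1, so the population is growing.

growing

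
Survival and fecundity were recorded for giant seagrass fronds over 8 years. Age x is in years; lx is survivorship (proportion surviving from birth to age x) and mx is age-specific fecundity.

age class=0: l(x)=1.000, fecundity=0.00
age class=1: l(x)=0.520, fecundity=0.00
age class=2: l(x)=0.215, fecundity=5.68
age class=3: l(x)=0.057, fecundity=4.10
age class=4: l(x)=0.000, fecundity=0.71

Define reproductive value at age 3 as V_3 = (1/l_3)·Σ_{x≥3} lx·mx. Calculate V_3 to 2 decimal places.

4.10

lx·mx for x ≥ 3: 0.2337, 0 → sum = 0.2337
V_3 = 0.2337 / l_3 = 0.2337 / 0.057 = 4.1 → 4.10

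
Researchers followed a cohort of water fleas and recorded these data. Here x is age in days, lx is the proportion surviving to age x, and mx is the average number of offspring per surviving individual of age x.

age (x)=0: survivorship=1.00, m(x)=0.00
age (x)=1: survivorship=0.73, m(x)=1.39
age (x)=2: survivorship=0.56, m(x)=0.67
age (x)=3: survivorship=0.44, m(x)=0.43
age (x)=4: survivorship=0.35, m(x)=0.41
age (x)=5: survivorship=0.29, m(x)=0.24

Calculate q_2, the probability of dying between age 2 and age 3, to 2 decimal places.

q_2 = (l_2 − l_3) / l_2 = (0.56 − 0.44) / 0.56
     = 0.12 / 0.56 = 0.214286… → 0.21

0.21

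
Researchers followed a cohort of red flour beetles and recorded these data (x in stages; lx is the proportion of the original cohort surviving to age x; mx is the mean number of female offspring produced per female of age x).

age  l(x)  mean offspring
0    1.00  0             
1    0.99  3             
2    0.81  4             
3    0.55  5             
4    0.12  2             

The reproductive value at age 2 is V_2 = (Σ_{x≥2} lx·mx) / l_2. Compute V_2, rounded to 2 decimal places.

lx·mx for x ≥ 2: 3.24, 2.75, 0.24 → sum = 6.23
V_2 = 6.23 / l_2 = 6.23 / 0.81 = 7.691358… → 7.69

7.69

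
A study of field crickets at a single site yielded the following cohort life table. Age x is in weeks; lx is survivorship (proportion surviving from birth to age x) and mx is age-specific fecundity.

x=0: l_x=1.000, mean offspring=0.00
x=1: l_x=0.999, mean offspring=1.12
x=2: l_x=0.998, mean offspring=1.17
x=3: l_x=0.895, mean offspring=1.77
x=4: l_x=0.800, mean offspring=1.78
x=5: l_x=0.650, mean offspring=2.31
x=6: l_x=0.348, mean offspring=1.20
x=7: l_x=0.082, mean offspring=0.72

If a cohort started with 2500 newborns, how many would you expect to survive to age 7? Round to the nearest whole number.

Expected survivors = N0 · l_7 = 2500 × 0.082 = 205 → 205

205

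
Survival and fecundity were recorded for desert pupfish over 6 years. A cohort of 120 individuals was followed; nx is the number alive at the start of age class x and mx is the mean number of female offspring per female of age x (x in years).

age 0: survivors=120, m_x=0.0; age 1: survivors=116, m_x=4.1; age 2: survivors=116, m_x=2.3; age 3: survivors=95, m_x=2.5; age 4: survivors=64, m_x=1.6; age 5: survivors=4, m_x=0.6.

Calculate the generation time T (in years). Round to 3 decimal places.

1.976

lx = nx/n0 = nx/120: 1, 0.96667…, 0.96667…, 0.79167…, 0.53333…, 0.03333…
lx·mx: 0, 3.963333…, 2.223333…, 1.979167…, 0.853333…, 0.02… → R0 = 9.039167…
x·lx·mx: 0, 3.963333…, 4.446667…, 5.9375…, 3.413333…, 0.1… → Σ = 17.860833…
T = 17.860833… / 9.039167… = 1.975938… → 1.976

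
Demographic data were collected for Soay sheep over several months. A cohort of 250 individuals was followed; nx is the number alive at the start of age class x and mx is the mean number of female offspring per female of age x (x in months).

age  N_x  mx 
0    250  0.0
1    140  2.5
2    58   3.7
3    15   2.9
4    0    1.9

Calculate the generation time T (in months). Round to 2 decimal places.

lx = nx/n0 = nx/250: 1, 0.56, 0.232, 0.06, 0
lx·mx: 0, 1.4, 0.8584, 0.174, 0 → R0 = 2.4324
x·lx·mx: 0, 1.4, 1.7168, 0.522, 0 → Σ = 3.6388
T = 3.6388 / 2.4324 = 1.495971… → 1.50

1.50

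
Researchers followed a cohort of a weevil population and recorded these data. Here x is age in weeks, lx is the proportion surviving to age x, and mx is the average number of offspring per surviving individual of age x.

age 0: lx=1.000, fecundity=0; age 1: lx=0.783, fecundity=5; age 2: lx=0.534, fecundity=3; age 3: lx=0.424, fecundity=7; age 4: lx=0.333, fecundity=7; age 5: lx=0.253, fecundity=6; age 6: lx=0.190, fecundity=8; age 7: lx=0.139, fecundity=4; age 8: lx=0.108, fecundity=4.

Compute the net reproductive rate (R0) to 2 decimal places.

lx·mx by age: 0, 3.915, 1.602, 2.968, 2.331, 1.518, 1.52, 0.556, 0.432
R0 = Σ lx·mx = 14.842 → 14.84

14.84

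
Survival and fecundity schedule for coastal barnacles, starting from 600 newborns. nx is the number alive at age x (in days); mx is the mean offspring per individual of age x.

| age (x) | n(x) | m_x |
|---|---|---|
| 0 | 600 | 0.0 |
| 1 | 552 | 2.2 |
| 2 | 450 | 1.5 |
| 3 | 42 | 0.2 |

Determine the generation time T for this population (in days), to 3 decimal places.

1.365

lx = nx/n0 = nx/600: 1, 0.92, 0.75, 0.07
lx·mx: 0, 2.024, 1.125, 0.014 → R0 = 3.163
x·lx·mx: 0, 2.024, 2.25, 0.042 → Σ = 4.316
T = 4.316 / 3.163 = 1.364527… → 1.365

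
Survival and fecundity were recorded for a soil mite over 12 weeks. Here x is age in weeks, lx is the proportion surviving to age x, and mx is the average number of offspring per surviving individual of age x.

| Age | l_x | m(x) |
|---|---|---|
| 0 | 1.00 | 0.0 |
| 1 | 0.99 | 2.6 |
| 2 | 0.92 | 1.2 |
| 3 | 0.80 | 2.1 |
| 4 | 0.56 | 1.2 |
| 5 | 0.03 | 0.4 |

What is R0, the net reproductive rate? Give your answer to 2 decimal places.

lx·mx by age: 0, 2.574, 1.104, 1.68, 0.672, 0.012
R0 = Σ lx·mx = 6.042 → 6.04

6.04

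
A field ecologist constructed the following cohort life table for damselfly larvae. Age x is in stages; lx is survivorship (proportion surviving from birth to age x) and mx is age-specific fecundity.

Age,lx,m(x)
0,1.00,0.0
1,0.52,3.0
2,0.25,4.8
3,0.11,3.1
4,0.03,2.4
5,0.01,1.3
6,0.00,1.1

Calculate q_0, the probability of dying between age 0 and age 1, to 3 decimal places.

0.480

q_0 = (l_0 − l_1) / l_0 = (1 − 0.52) / 1
     = 0.48 / 1 = 0.48 → 0.480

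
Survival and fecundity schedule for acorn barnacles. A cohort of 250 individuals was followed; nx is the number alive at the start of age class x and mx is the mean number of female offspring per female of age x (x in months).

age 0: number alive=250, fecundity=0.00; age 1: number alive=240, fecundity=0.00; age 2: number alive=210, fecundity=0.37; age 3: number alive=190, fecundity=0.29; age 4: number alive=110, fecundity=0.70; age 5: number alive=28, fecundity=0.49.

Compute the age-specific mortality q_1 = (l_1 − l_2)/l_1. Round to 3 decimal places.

lx = nx/n0 = nx/250: 1, 0.96, 0.84, 0.76, 0.44, 0.112
q_1 = (l_1 − l_2) / l_1 = (0.96 − 0.84) / 0.96
     = 0.12 / 0.96 = 0.125 → 0.125

0.125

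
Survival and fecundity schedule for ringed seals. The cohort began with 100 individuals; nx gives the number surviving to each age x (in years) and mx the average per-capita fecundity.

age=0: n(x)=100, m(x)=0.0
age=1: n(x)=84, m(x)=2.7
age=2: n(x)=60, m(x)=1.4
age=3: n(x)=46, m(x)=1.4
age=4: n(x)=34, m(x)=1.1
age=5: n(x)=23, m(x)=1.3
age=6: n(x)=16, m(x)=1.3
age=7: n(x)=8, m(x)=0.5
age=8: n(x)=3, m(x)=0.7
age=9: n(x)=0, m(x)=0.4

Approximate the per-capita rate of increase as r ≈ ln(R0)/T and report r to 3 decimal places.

0.687

lx = nx/n0 = nx/100: 1, 0.84, 0.6, 0.46, 0.34, 0.23, 0.16, 0.08, 0.03, 0
R0 = Σ lx·mx = 0 + 2.268 + 0.84 + 0.644 + 0.374 + 0.299 + 0.208 + 0.04 + 0.021 + 0 = 4.694
Σ x·lx·mx = 10.567; T = 10.567/4.694 = 2.25117…
r ≈ ln(R0)/T = ln(4.694)/2.25117… = 0.68688… → 0.687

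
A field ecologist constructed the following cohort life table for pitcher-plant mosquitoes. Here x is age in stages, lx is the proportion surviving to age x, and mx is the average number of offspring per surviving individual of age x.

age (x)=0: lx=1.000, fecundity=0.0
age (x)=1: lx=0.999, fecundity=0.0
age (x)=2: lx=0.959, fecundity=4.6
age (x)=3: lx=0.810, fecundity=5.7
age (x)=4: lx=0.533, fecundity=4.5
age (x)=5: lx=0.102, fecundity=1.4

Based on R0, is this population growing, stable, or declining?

R0 = Σ lx·mx = 0 + 0 + 4.4114 + 4.617 + 2.3985 + 0.1428 = 11.5697
R0 > 1, so the population is growing.

growing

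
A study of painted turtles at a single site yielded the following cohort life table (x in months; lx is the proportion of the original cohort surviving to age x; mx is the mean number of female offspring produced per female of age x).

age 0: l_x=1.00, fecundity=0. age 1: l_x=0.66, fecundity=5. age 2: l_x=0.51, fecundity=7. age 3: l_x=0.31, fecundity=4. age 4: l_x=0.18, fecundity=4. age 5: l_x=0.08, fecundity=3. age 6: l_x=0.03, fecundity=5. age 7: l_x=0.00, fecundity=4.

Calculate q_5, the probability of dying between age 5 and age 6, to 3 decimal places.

q_5 = (l_5 − l_6) / l_5 = (0.08 − 0.03) / 0.08
     = 0.05 / 0.08 = 0.625 → 0.625

0.625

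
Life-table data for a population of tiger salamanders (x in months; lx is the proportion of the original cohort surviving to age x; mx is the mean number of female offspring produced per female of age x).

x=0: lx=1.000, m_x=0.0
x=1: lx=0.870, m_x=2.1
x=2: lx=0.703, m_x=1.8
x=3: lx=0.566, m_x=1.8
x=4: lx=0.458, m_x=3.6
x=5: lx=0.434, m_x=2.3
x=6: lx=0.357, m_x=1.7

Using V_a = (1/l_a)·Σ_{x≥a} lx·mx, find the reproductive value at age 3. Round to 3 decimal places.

lx·mx for x ≥ 3: 1.0188, 1.6488, 0.9982, 0.6069 → sum = 4.2727
V_3 = 4.2727 / l_3 = 4.2727 / 0.566 = 7.54894… → 7.549

7.549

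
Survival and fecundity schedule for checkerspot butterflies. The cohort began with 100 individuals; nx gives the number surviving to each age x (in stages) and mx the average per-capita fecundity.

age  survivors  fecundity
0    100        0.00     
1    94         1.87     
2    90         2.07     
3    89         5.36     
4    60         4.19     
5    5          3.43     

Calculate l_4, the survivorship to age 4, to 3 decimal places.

l_4 = n_4/n_0 = 60/100 = 0.6 → 0.600

0.600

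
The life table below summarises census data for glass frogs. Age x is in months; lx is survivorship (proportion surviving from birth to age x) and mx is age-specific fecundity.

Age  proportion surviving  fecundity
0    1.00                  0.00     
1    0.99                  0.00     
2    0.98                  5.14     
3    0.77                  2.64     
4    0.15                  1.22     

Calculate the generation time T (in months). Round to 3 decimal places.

2.331

lx·mx: 0, 0, 5.0372, 2.0328, 0.183 → R0 = 7.253
x·lx·mx: 0, 0, 10.0744, 6.0984, 0.732 → Σ = 16.9048
T = 16.9048 / 7.253 = 2.330732… → 2.331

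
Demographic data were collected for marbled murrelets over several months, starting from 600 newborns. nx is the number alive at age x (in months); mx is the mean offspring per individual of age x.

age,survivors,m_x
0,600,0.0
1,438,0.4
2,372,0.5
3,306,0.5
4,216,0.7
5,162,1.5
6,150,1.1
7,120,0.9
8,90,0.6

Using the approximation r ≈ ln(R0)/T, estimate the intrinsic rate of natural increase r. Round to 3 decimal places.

0.178

lx = nx/n0 = nx/600: 1, 0.73, 0.62, 0.51, 0.36, 0.27, 0.25, 0.2, 0.15
R0 = Σ lx·mx = 0 + 0.292 + 0.31 + 0.255 + 0.252 + 0.405 + 0.275 + 0.18 + 0.09 = 2.059
Σ x·lx·mx = 8.34; T = 8.34/2.059 = 4.05051…
r ≈ ln(R0)/T = ln(2.059)/4.05051… = 0.1783… → 0.178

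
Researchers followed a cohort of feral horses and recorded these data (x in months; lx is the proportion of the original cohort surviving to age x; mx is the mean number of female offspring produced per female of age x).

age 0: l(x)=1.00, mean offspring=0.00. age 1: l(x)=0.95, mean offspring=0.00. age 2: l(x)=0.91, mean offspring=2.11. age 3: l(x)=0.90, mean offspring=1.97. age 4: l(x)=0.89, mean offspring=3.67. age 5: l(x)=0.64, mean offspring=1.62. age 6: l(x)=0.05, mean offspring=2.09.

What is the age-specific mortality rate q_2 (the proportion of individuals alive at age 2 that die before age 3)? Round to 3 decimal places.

q_2 = (l_2 − l_3) / l_2 = (0.91 − 0.9) / 0.91
     = 0.01 / 0.91 = 0.010989… → 0.011

0.011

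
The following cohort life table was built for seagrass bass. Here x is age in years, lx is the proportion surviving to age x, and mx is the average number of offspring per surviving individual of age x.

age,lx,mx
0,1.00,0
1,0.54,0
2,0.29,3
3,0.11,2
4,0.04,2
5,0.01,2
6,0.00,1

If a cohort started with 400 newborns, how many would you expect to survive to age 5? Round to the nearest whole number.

Expected survivors = N0 · l_5 = 400 × 0.01 = 4 → 4

4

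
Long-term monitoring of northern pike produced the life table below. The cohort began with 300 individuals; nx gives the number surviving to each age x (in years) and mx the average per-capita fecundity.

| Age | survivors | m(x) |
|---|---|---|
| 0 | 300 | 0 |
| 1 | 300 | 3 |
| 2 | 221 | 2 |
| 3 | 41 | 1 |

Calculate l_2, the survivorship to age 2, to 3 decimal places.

0.737

l_2 = n_2/n_0 = 221/300 = 0.736667… → 0.737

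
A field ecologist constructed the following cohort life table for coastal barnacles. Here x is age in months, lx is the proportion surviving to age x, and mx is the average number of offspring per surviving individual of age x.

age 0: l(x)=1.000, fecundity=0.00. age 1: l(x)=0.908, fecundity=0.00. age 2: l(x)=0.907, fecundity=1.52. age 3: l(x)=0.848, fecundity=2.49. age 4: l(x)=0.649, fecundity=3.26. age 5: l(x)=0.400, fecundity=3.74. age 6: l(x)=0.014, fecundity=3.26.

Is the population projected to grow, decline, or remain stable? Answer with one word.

R0 = Σ lx·mx = 0 + 0 + 1.37864 + 2.11152 + 2.11574 + 1.496 + 0.04564 = 7.14754
R0 > 1, so the population is growing.

growing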